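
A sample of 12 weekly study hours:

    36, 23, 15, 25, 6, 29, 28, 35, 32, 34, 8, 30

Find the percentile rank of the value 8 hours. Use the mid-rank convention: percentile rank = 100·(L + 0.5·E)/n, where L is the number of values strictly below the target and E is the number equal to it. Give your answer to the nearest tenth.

Sorted: 6, 8, 15, 23, 25, 28, 29, 30, 32, 34, 35, 36.
Count below 8: L = 1; count equal: E = 1; n = 12.
Percentile rank = 100·(1 + 0.5·1)/12 = 100·1.5/12 = 12.5.

12.5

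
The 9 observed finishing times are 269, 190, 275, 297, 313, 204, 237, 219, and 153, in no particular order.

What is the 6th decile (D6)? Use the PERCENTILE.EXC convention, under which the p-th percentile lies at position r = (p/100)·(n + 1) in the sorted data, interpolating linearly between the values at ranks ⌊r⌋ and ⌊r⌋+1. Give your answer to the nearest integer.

269

Sorted: 153, 190, 204, 219, 237, 269, 275, 297, 313.
n = 9.
r = (60/100)·(9 + 1) = 6.
r is an integer, so P60 is the value at rank 6: 269.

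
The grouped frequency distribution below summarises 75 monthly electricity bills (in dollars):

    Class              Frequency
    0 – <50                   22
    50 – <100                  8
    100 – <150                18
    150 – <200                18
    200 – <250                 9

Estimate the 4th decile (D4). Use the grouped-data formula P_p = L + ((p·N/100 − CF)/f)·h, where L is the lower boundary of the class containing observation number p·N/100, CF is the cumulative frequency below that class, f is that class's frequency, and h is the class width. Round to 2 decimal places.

100.00

N = 75; target position k = 40/100 · 75 = 30.
Cumulative frequencies: 22, 30, 48, 66, 75.
Observation 30 falls in the class 50 – <100.
L = 50, CF = 22, f = 8, h = 50.
P40 = 50 + ((30 − 22)/8)·50 = 50 + 50 = 100.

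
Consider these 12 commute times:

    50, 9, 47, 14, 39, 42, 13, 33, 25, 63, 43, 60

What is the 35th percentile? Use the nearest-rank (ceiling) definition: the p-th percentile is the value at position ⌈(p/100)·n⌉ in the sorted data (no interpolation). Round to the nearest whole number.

33

Sorted: 9, 13, 14, 25, 33, 39, 42, 43, 47, 50, 60, 63.
n = 12.
Position = ⌈35/100 · 12⌉ = ⌈4.2⌉ = 5.
The value at rank 5 is 33.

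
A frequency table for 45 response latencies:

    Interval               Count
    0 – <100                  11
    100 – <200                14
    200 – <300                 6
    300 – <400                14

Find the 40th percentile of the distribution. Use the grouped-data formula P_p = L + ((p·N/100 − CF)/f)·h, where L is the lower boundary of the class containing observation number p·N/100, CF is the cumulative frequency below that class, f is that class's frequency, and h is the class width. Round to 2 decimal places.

N = 45; target position k = 40/100 · 45 = 18.
Cumulative frequencies: 11, 25, 31, 45.
Observation 18 falls in the class 100 – <200.
L = 100, CF = 11, f = 14, h = 100.
P40 = 100 + ((18 − 11)/14)·100 = 100 + 50 = 150.

150.00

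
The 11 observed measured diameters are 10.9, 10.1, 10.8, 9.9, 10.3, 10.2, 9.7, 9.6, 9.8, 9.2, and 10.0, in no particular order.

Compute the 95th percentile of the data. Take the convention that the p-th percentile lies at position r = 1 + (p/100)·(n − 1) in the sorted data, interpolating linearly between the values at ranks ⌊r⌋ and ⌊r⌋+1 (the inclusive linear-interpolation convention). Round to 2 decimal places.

Sorted: 9.2, 9.6, 9.7, 9.8, 9.9, 10.0, 10.1, 10.2, 10.3, 10.8, 10.9.
n = 11.
r = 1 + (95/100)·(11 − 1) = 1 + 9.5 = 10.5.
Rank 10 is 10.8 and rank 11 is 10.9.
Interpolate: 10.8 + 0.5·(10.9 − 10.8) = 10.8 + 0.5·0.1 = 10.85.

10.85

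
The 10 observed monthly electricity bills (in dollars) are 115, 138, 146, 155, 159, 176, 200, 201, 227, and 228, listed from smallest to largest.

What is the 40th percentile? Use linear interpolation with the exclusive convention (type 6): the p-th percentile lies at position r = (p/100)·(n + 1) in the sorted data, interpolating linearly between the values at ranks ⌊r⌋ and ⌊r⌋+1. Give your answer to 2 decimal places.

n = 10.
r = (40/100)·(10 + 1) = 4.4.
Rank 4 is 155 and rank 5 is 159.
Interpolate: 155 + 0.4·(159 − 155) = 155 + 0.4·4 = 156.6.

156.60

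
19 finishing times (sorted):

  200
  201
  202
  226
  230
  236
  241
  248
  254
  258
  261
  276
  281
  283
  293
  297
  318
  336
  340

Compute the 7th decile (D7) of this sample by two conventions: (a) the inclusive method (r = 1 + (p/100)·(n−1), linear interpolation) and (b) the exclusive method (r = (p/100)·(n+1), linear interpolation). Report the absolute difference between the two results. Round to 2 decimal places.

0.80

n = 19.
(a) r = 13.6; between ranks 13 (281) and 14 (283): 282.2.
(b) r = 14 → value at rank 14 = 283.
|282.2 − 283| = 0.8.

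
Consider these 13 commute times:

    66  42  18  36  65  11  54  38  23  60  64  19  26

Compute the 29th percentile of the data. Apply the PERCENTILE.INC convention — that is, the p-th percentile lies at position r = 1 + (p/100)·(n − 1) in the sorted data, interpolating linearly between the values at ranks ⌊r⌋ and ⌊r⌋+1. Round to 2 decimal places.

24.44

Sorted: 11, 18, 19, 23, 26, 36, 38, 42, 54, 60, 64, 65, 66.
n = 13.
r = 1 + (29/100)·(13 − 1) = 1 + 3.48 = 4.48.
Rank 4 is 23 and rank 5 is 26.
Interpolate: 23 + 0.48·(26 − 23) = 23 + 0.48·3 = 24.44.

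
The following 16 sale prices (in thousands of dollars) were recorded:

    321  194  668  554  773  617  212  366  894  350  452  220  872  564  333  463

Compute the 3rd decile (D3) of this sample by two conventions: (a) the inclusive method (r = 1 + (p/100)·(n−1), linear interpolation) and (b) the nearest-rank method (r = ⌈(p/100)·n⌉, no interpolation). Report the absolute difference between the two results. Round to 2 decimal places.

Sorted: 194, 212, 220, 321, 333, 350, 366, 452, 463, 554, 564, 617, 668, 773, 872, 894.
n = 16.
(a) r = 5.5; between ranks 5 (333) and 6 (350): 341.5.
(b) the nearest-rank method: rank 5 → 333.
|341.5 − 333| = 8.5.

8.50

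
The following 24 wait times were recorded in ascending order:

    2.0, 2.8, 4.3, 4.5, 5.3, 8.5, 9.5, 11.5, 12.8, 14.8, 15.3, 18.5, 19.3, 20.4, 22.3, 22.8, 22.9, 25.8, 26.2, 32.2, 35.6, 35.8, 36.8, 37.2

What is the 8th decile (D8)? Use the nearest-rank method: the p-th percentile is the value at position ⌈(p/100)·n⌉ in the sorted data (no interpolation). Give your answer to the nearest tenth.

32.2

n = 24.
Position = ⌈80/100 · 24⌉ = ⌈19.2⌉ = 20.
The value at rank 20 is 32.2.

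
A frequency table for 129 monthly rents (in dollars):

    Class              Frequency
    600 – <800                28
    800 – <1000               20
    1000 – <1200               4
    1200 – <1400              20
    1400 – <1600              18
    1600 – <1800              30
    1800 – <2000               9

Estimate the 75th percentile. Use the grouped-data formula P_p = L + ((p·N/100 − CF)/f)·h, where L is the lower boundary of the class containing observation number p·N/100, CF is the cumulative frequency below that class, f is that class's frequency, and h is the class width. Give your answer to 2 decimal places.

N = 129; target position k = 75/100 · 129 = 96.75.
Cumulative frequencies: 28, 48, 52, 72, 90, 120, 129.
Observation 96.75 falls in the class 1600 – <1800.
L = 1600, CF = 90, f = 30, h = 200.
P75 = 1600 + ((96.75 − 90)/30)·200 = 1600 + 45 = 1645.

1645.00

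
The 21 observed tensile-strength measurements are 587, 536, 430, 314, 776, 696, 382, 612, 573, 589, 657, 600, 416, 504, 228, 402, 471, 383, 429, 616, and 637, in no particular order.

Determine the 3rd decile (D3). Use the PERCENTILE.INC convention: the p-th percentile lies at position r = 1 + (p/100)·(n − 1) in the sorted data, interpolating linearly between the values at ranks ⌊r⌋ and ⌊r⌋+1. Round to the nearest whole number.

429

Sorted: 228, 314, 382, 383, 402, 416, 429, 430, 471, 504, 536, 573, 587, 589, 600, 612, 616, 637, 657, 696, 776.
n = 21.
r = 1 + (30/100)·(21 − 1) = 1 + 6 = 7.
r is an integer, so P30 is the value at rank 7: 429.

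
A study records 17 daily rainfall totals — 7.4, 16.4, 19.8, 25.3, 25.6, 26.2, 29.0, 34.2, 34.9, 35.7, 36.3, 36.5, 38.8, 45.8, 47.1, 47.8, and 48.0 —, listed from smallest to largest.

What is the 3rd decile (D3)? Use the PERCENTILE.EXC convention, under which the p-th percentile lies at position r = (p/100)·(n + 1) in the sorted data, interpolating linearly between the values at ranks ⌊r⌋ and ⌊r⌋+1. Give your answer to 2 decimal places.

n = 17.
r = (30/100)·(17 + 1) = 5.4.
Rank 5 is 25.6 and rank 6 is 26.2.
Interpolate: 25.6 + 0.4·(26.2 − 25.6) = 25.6 + 0.4·0.6 = 25.84.

25.84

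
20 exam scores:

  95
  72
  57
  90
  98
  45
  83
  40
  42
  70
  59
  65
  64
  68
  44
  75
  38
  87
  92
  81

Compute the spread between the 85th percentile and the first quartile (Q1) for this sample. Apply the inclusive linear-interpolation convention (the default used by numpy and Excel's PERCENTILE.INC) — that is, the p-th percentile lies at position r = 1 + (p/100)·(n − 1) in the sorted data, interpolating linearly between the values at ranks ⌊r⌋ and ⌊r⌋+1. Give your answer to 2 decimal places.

36.30

Sorted: 38, 40, 42, 44, 45, 57, 59, 64, 65, 68, 70, 72, 75, 81, 83, 87, 90, 92, 95, 98.
n = 20.
P25: r = 5.75; ranks 5–6 are 45, 57; interpolating gives 54.
P85: r = 17.15; ranks 17–18 are 90, 92; interpolating gives 90.3.
Difference: 90.3 − 54 = 36.3.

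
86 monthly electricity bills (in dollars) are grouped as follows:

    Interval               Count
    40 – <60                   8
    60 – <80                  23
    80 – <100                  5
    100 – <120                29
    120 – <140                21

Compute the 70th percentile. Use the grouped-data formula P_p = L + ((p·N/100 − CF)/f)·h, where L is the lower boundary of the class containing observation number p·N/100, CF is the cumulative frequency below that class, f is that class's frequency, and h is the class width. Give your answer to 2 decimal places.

116.69

N = 86; target position k = 70/100 · 86 = 60.2.
Cumulative frequencies: 8, 31, 36, 65, 86.
Observation 60.2 falls in the class 100 – <120.
L = 100, CF = 36, f = 29, h = 20.
P70 = 100 + ((60.2 − 36)/29)·20 = 100 + 16.6897 = 116.69.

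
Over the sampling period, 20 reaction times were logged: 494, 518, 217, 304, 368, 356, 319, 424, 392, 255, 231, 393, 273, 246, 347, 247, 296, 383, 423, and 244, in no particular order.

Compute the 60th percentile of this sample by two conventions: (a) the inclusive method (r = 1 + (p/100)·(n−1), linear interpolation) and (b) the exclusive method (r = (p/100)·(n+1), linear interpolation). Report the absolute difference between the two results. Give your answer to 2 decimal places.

2.40

Sorted: 217, 231, 244, 246, 247, 255, 273, 296, 304, 319, 347, 356, 368, 383, 392, 393, 423, 424, 494, 518.
n = 20.
(a) r = 12.4; between ranks 12 (356) and 13 (368): 360.8.
(b) r = 12.6; between ranks 12 (356) and 13 (368): 363.2.
|360.8 − 363.2| = 2.4.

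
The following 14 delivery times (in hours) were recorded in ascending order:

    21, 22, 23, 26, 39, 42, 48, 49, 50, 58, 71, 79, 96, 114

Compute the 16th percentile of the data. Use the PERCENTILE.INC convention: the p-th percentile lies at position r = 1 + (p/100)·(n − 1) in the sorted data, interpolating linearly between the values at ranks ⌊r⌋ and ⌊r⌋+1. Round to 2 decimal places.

23.24

n = 14.
r = 1 + (16/100)·(14 − 1) = 1 + 2.08 = 3.08.
Rank 3 is 23 and rank 4 is 26.
Interpolate: 23 + 0.08·(26 − 23) = 23 + 0.08·3 = 23.24.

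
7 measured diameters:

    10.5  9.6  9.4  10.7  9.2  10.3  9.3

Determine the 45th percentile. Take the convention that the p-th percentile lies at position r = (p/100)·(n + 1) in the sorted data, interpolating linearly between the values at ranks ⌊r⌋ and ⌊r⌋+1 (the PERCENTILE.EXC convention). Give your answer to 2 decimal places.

9.52

Sorted: 9.2, 9.3, 9.4, 9.6, 10.3, 10.5, 10.7.
n = 7.
r = (45/100)·(7 + 1) = 3.6.
Rank 3 is 9.4 and rank 4 is 9.6.
Interpolate: 9.4 + 0.6·(9.6 − 9.4) = 9.4 + 0.6·0.2 = 9.52.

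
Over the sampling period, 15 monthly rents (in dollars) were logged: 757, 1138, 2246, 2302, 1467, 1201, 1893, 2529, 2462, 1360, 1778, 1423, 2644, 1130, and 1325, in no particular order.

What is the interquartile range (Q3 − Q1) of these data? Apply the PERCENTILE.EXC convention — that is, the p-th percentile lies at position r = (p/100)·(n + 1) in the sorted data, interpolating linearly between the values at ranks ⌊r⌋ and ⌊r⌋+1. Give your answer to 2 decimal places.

Sorted: 757, 1130, 1138, 1201, 1325, 1360, 1423, 1467, 1778, 1893, 2246, 2302, 2462, 2529, 2644.
n = 15.
P25: r = 4 (integer) → 1201.
P75: r = 12 (integer) → 2302.
Difference: 2302 − 1201 = 1101.

1101.00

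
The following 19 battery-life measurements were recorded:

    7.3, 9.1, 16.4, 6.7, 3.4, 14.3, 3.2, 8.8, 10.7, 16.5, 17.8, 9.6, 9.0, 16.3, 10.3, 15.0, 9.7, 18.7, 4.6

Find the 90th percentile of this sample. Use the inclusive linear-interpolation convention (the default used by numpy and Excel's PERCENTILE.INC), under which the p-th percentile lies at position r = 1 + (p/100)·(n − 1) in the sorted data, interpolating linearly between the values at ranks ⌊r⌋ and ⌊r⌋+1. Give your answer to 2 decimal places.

16.76

Sorted: 3.2, 3.4, 4.6, 6.7, 7.3, 8.8, 9.0, 9.1, 9.6, 9.7, 10.3, 10.7, 14.3, 15.0, 16.3, 16.4, 16.5, 17.8, 18.7.
n = 19.
r = 1 + (90/100)·(19 − 1) = 1 + 16.2 = 17.2.
Rank 17 is 16.5 and rank 18 is 17.8.
Interpolate: 16.5 + 0.2·(17.8 − 16.5) = 16.5 + 0.2·1.3 = 16.76.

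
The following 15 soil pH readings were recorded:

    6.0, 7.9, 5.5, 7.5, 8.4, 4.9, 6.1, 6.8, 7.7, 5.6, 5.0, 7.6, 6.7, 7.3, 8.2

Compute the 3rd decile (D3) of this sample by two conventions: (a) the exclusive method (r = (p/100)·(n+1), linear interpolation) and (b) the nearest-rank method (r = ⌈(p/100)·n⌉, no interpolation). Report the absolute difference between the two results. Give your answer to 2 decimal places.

0.08

Sorted: 4.9, 5.0, 5.5, 5.6, 6.0, 6.1, 6.7, 6.8, 7.3, 7.5, 7.6, 7.7, 7.9, 8.2, 8.4.
n = 15.
(a) r = 4.8; between ranks 4 (5.6) and 5 (6.0): 5.92.
(b) the nearest-rank method: rank 5 → 6.
|5.92 − 6| = 0.08.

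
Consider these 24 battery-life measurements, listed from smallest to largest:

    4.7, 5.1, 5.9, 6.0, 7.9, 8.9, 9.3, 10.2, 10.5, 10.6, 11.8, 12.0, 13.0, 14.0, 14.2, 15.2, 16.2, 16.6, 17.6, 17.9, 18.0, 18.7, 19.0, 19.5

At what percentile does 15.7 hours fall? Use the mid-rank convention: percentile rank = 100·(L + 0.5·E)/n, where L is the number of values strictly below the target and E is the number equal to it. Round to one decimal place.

66.7

Count below 15.7: L = 16; count equal: E = 0; n = 24.
Percentile rank = 100·(16 + 0.5·0)/24 = 100·16/24 = 66.67.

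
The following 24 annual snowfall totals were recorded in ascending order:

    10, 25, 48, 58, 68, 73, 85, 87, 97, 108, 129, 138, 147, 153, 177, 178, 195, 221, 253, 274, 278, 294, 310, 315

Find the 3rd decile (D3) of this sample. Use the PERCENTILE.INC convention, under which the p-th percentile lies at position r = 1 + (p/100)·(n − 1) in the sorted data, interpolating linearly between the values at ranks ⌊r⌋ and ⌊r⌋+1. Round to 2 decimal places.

n = 24.
r = 1 + (30/100)·(24 − 1) = 1 + 6.9 = 7.9.
Rank 7 is 85 and rank 8 is 87.
Interpolate: 85 + 0.9·(87 − 85) = 85 + 0.9·2 = 86.8.

86.80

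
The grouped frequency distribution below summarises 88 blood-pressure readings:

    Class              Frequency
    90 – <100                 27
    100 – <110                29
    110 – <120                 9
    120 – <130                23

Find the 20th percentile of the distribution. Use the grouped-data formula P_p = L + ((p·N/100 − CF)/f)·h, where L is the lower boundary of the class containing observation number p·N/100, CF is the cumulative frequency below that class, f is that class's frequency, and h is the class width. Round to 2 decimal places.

96.52

N = 88; target position k = 20/100 · 88 = 17.6.
Cumulative frequencies: 27, 56, 65, 88.
Observation 17.6 falls in the class 90 – <100.
L = 90, CF = 0, f = 27, h = 10.
P20 = 90 + ((17.6 − 0)/27)·10 = 90 + 6.51852 = 96.5185.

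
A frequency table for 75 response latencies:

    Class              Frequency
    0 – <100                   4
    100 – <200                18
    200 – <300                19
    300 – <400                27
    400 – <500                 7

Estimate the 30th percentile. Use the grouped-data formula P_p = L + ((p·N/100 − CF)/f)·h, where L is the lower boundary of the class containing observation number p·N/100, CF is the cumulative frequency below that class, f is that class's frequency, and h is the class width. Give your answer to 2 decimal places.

202.63

N = 75; target position k = 30/100 · 75 = 22.5.
Cumulative frequencies: 4, 22, 41, 68, 75.
Observation 22.5 falls in the class 200 – <300.
L = 200, CF = 22, f = 19, h = 100.
P30 = 200 + ((22.5 − 22)/19)·100 = 200 + 2.63158 = 202.632.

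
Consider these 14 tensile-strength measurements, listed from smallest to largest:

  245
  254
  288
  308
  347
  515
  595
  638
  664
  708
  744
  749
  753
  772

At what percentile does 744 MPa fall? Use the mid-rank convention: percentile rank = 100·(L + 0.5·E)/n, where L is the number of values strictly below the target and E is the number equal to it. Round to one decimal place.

75.0

Count below 744: L = 10; count equal: E = 1; n = 14.
Percentile rank = 100·(10 + 0.5·1)/14 = 100·10.5/14 = 75.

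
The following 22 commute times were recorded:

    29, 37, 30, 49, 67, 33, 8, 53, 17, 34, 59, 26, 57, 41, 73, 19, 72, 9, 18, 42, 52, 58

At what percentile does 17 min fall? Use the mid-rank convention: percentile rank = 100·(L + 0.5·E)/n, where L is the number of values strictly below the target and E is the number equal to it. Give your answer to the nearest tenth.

Sorted: 8, 9, 17, 18, 19, 26, 29, 30, 33, 34, 37, 41, 42, 49, 52, 53, 57, 58, 59, 67, 72, 73.
Count below 17: L = 2; count equal: E = 1; n = 22.
Percentile rank = 100·(2 + 0.5·1)/22 = 100·2.5/22 = 11.36.

11.4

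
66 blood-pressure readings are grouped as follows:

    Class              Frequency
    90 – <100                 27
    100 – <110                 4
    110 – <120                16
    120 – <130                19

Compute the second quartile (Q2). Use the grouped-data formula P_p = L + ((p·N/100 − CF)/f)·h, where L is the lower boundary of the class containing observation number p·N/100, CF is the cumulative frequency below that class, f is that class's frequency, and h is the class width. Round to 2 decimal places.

111.25

N = 66; target position k = 50/100 · 66 = 33.
Cumulative frequencies: 27, 31, 47, 66.
Observation 33 falls in the class 110 – <120.
L = 110, CF = 31, f = 16, h = 10.
P50 = 110 + ((33 − 31)/16)·10 = 110 + 1.25 = 111.25.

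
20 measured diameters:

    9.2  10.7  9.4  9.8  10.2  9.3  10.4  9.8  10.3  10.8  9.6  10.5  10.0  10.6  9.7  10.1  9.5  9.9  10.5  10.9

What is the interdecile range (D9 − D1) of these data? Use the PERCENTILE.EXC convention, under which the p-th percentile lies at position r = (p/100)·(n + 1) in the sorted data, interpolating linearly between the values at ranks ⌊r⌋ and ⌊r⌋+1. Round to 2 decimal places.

Sorted: 9.2, 9.3, 9.4, 9.5, 9.6, 9.7, 9.8, 9.8, 9.9, 10.0, 10.1, 10.2, 10.3, 10.4, 10.5, 10.5, 10.6, 10.7, 10.8, 10.9.
n = 20.
P10: r = 2.1; ranks 2–3 are 9.3, 9.4; interpolating gives 9.31.
P90: r = 18.9; ranks 18–19 are 10.7, 10.8; interpolating gives 10.79.
Difference: 10.79 − 9.31 = 1.48.

1.48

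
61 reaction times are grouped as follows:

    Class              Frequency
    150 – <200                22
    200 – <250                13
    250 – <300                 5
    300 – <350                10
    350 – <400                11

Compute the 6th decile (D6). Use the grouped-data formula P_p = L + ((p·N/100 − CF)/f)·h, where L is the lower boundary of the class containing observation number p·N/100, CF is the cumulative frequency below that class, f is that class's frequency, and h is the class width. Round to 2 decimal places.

266.00

N = 61; target position k = 60/100 · 61 = 36.6.
Cumulative frequencies: 22, 35, 40, 50, 61.
Observation 36.6 falls in the class 250 – <300.
L = 250, CF = 35, f = 5, h = 50.
P60 = 250 + ((36.6 − 35)/5)·50 = 250 + 16 = 266.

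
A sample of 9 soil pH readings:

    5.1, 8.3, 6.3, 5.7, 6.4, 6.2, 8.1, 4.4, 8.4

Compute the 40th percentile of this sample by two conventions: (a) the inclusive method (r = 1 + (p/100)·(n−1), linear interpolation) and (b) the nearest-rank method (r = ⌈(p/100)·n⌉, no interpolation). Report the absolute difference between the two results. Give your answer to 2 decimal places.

0.02

Sorted: 4.4, 5.1, 5.7, 6.2, 6.3, 6.4, 8.1, 8.3, 8.4.
n = 9.
(a) r = 4.2; between ranks 4 (6.2) and 5 (6.3): 6.22.
(b) the nearest-rank method: rank 4 → 6.2.
|6.22 − 6.2| = 0.02.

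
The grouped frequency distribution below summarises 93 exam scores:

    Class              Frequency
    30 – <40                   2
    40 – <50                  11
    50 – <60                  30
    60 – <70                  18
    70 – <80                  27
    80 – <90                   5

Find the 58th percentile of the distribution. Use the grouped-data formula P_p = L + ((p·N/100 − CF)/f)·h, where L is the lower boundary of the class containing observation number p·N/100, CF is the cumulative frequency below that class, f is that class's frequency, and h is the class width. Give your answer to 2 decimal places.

N = 93; target position k = 58/100 · 93 = 53.94.
Cumulative frequencies: 2, 13, 43, 61, 88, 93.
Observation 53.94 falls in the class 60 – <70.
L = 60, CF = 43, f = 18, h = 10.
P58 = 60 + ((53.94 − 43)/18)·10 = 60 + 6.07778 = 66.0778.

66.08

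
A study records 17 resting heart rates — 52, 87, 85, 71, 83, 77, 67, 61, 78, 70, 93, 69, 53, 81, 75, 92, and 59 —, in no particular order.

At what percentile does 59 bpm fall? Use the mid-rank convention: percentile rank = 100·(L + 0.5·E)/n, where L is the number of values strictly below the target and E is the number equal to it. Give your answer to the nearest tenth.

14.7

Sorted: 52, 53, 59, 61, 67, 69, 70, 71, 75, 77, 78, 81, 83, 85, 87, 92, 93.
Count below 59: L = 2; count equal: E = 1; n = 17.
Percentile rank = 100·(2 + 0.5·1)/17 = 100·2.5/17 = 14.71.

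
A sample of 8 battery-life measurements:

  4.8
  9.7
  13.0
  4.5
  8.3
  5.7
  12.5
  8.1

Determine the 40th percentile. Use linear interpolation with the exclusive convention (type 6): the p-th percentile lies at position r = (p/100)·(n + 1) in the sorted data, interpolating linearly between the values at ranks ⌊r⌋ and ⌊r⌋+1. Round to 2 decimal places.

Sorted: 4.5, 4.8, 5.7, 8.1, 8.3, 9.7, 12.5, 13.0.
n = 8.
r = (40/100)·(8 + 1) = 3.6.
Rank 3 is 5.7 and rank 4 is 8.1.
Interpolate: 5.7 + 0.6·(8.1 − 5.7) = 5.7 + 0.6·2.4 = 7.14.

7.14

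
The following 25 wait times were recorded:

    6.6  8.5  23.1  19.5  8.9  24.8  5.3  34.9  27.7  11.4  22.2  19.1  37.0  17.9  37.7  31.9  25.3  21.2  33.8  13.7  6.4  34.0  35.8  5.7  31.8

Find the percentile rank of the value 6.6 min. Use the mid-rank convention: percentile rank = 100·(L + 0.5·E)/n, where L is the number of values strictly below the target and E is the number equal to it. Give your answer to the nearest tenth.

Sorted: 5.3, 5.7, 6.4, 6.6, 8.5, 8.9, 11.4, 13.7, 17.9, 19.1, 19.5, 21.2, 22.2, 23.1, 24.8, 25.3, 27.7, 31.8, 31.9, 33.8, 34.0, 34.9, 35.8, 37.0, 37.7.
Count below 6.6: L = 3; count equal: E = 1; n = 25.
Percentile rank = 100·(3 + 0.5·1)/25 = 100·3.5/25 = 14.

14.0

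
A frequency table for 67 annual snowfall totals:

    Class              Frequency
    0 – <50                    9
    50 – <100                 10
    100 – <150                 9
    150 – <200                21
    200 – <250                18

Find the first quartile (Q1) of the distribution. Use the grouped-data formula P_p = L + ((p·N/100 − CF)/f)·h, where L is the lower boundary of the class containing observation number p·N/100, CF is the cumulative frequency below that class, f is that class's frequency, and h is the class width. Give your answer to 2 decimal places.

N = 67; target position k = 25/100 · 67 = 16.75.
Cumulative frequencies: 9, 19, 28, 49, 67.
Observation 16.75 falls in the class 50 – <100.
L = 50, CF = 9, f = 10, h = 50.
P25 = 50 + ((16.75 − 9)/10)·50 = 50 + 38.75 = 88.75.

88.75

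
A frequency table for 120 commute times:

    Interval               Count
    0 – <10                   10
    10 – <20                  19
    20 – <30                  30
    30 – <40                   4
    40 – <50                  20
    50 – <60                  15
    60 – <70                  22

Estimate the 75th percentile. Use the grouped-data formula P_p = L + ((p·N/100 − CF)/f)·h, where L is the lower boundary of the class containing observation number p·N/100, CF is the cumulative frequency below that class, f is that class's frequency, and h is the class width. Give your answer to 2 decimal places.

54.67

N = 120; target position k = 75/100 · 120 = 90.
Cumulative frequencies: 10, 29, 59, 63, 83, 98, 120.
Observation 90 falls in the class 50 – <60.
L = 50, CF = 83, f = 15, h = 10.
P75 = 50 + ((90 − 83)/15)·10 = 50 + 4.66667 = 54.6667.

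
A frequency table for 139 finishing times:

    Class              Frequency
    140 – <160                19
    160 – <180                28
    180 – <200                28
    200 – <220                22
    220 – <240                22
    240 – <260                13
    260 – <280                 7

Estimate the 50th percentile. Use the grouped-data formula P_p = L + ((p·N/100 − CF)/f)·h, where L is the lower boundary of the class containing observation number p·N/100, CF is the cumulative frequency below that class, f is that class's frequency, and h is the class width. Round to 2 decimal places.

N = 139; target position k = 50/100 · 139 = 69.5.
Cumulative frequencies: 19, 47, 75, 97, 119, 132, 139.
Observation 69.5 falls in the class 180 – <200.
L = 180, CF = 47, f = 28, h = 20.
P50 = 180 + ((69.5 − 47)/28)·20 = 180 + 16.0714 = 196.071.

196.07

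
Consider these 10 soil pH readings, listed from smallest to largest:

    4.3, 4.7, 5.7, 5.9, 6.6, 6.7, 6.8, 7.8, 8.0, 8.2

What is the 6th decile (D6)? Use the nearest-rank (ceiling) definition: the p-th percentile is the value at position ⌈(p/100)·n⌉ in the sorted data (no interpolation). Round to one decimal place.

n = 10.
Position = ⌈60/100 · 10⌉ = ⌈6⌉ = 6.
The value at rank 6 is 6.7.

6.7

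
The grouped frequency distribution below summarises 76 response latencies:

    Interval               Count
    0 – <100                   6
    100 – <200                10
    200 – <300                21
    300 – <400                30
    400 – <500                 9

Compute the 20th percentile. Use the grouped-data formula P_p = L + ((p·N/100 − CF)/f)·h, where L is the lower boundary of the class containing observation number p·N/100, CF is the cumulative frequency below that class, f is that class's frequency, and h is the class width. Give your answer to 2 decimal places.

192.00

N = 76; target position k = 20/100 · 76 = 15.2.
Cumulative frequencies: 6, 16, 37, 67, 76.
Observation 15.2 falls in the class 100 – <200.
L = 100, CF = 6, f = 10, h = 100.
P20 = 100 + ((15.2 − 6)/10)·100 = 100 + 92 = 192.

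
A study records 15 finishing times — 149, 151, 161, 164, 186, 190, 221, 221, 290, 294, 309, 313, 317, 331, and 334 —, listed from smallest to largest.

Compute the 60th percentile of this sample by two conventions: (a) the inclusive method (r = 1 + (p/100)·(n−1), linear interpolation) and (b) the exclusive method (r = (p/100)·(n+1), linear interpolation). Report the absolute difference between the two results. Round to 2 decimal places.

n = 15.
(a) r = 9.4; between ranks 9 (290) and 10 (294): 291.6.
(b) r = 9.6; between ranks 9 (290) and 10 (294): 292.4.
|291.6 − 292.4| = 0.8.

0.80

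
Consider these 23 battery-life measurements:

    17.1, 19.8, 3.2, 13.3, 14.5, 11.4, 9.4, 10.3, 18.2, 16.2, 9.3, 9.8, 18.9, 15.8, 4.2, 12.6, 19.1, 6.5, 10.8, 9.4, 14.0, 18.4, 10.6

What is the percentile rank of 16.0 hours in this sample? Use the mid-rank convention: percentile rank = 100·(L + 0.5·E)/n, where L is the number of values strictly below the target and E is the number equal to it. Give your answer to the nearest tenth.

Sorted: 3.2, 4.2, 6.5, 9.3, 9.4, 9.4, 9.8, 10.3, 10.6, 10.8, 11.4, 12.6, 13.3, 14.0, 14.5, 15.8, 16.2, 17.1, 18.2, 18.4, 18.9, 19.1, 19.8.
Count below 16.0: L = 16; count equal: E = 0; n = 23.
Percentile rank = 100·(16 + 0.5·0)/23 = 100·16/23 = 69.57.

69.6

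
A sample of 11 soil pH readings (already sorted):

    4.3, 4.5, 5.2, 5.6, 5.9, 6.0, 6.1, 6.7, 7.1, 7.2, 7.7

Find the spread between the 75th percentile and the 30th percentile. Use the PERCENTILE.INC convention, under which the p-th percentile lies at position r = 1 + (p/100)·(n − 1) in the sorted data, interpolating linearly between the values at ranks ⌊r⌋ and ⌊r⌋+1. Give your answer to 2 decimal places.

n = 11.
P30: r = 4 (integer) → 5.6.
P75: r = 8.5; ranks 8–9 are 6.7, 7.1; interpolating gives 6.9.
Difference: 6.9 − 5.6 = 1.3.

1.30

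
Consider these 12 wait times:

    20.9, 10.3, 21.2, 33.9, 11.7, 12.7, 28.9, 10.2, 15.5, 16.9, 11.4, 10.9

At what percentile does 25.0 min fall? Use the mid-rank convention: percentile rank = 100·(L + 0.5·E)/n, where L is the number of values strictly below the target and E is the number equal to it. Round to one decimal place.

83.3

Sorted: 10.2, 10.3, 10.9, 11.4, 11.7, 12.7, 15.5, 16.9, 20.9, 21.2, 28.9, 33.9.
Count below 25.0: L = 10; count equal: E = 0; n = 12.
Percentile rank = 100·(10 + 0.5·0)/12 = 100·10/12 = 83.33.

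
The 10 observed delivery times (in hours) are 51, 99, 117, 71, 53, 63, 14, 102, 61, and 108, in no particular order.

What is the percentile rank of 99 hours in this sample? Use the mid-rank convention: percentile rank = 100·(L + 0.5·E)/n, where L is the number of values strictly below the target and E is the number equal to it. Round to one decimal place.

65.0

Sorted: 14, 51, 53, 61, 63, 71, 99, 102, 108, 117.
Count below 99: L = 6; count equal: E = 1; n = 10.
Percentile rank = 100·(6 + 0.5·1)/10 = 100·6.5/10 = 65.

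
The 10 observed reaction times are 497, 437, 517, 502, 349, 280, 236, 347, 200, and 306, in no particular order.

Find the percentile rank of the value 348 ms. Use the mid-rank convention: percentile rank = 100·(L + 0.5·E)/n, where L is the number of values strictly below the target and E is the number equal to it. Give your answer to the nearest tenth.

50.0

Sorted: 200, 236, 280, 306, 347, 349, 437, 497, 502, 517.
Count below 348: L = 5; count equal: E = 0; n = 10.
Percentile rank = 100·(5 + 0.5·0)/10 = 100·5/10 = 50.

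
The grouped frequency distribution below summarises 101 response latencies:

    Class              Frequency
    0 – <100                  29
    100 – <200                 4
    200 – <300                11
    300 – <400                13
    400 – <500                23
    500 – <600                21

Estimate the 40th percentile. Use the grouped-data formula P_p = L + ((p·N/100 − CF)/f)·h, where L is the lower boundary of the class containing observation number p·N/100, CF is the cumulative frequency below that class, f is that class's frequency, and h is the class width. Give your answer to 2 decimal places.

267.27

N = 101; target position k = 40/100 · 101 = 40.4.
Cumulative frequencies: 29, 33, 44, 57, 80, 101.
Observation 40.4 falls in the class 200 – <300.
L = 200, CF = 33, f = 11, h = 100.
P40 = 200 + ((40.4 − 33)/11)·100 = 200 + 67.2727 = 267.273.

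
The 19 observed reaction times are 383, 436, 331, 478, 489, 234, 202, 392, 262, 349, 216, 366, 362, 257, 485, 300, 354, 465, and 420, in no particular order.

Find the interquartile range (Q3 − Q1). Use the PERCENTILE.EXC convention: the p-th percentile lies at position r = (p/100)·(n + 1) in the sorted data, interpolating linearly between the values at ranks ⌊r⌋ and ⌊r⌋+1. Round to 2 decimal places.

Sorted: 202, 216, 234, 257, 262, 300, 331, 349, 354, 362, 366, 383, 392, 420, 436, 465, 478, 485, 489.
n = 19.
P25: r = 5 (integer) → 262.
P75: r = 15 (integer) → 436.
Difference: 436 − 262 = 174.

174.00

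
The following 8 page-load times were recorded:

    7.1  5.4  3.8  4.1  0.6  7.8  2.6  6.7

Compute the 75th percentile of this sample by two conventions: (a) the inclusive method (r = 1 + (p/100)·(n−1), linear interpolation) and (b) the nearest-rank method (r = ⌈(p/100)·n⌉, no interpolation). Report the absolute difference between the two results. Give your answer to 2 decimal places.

Sorted: 0.6, 2.6, 3.8, 4.1, 5.4, 6.7, 7.1, 7.8.
n = 8.
(a) r = 6.25; between ranks 6 (6.7) and 7 (7.1): 6.8.
(b) the nearest-rank method: rank 6 → 6.7.
|6.8 − 6.7| = 0.1.

0.10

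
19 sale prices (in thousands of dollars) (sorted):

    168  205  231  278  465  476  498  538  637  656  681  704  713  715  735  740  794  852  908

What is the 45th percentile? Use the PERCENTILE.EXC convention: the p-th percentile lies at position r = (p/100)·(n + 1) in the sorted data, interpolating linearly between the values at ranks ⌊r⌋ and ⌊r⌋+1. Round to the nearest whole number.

n = 19.
r = (45/100)·(19 + 1) = 9.
r is an integer, so P45 is the value at rank 9: 637.

637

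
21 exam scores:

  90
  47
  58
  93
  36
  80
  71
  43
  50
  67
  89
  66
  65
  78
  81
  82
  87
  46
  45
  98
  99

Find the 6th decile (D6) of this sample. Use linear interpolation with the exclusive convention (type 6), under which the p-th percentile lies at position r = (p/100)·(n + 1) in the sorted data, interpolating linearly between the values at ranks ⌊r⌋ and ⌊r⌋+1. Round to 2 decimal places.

Sorted: 36, 43, 45, 46, 47, 50, 58, 65, 66, 67, 71, 78, 80, 81, 82, 87, 89, 90, 93, 98, 99.
n = 21.
r = (60/100)·(21 + 1) = 13.2.
Rank 13 is 80 and rank 14 is 81.
Interpolate: 80 + 0.2·(81 − 80) = 80 + 0.2·1 = 80.2.

80.20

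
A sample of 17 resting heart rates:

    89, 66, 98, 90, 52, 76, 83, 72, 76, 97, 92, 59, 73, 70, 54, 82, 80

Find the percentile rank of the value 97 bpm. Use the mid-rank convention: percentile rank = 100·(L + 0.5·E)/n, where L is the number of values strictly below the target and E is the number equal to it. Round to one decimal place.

Sorted: 52, 54, 59, 66, 70, 72, 73, 76, 76, 80, 82, 83, 89, 90, 92, 97, 98.
Count below 97: L = 15; count equal: E = 1; n = 17.
Percentile rank = 100·(15 + 0.5·1)/17 = 100·15.5/17 = 91.18.

91.2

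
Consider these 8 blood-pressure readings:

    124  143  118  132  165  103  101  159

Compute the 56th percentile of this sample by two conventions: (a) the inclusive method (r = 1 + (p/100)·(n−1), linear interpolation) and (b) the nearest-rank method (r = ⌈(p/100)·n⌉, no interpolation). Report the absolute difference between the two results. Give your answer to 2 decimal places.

Sorted: 101, 103, 118, 124, 132, 143, 159, 165.
n = 8.
(a) r = 4.92; between ranks 4 (124) and 5 (132): 131.36.
(b) the nearest-rank method: rank 5 → 132.
|131.36 − 132| = 0.64.

0.64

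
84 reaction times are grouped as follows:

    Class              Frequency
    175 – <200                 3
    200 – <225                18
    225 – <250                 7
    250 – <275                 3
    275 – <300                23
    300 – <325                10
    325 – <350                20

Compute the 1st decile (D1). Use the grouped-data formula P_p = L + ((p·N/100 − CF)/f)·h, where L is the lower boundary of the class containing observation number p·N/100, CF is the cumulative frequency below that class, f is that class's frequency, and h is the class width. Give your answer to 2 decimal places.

N = 84; target position k = 10/100 · 84 = 8.4.
Cumulative frequencies: 3, 21, 28, 31, 54, 64, 84.
Observation 8.4 falls in the class 200 – <225.
L = 200, CF = 3, f = 18, h = 25.
P10 = 200 + ((8.4 − 3)/18)·25 = 200 + 7.5 = 207.5.

207.50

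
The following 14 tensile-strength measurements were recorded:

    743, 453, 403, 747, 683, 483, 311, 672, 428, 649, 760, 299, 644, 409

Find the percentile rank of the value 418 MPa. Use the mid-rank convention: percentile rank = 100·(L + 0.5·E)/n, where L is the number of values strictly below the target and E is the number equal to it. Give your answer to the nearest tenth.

28.6

Sorted: 299, 311, 403, 409, 428, 453, 483, 644, 649, 672, 683, 743, 747, 760.
Count below 418: L = 4; count equal: E = 0; n = 14.
Percentile rank = 100·(4 + 0.5·0)/14 = 100·4/14 = 28.57.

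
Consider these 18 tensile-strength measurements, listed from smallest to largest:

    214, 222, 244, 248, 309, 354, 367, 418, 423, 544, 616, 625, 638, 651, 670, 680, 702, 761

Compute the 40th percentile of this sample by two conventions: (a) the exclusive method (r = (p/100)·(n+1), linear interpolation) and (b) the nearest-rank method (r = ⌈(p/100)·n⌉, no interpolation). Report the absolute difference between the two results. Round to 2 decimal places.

n = 18.
(a) r = 7.6; between ranks 7 (367) and 8 (418): 397.6.
(b) the nearest-rank method: rank 8 → 418.
|397.6 − 418| = 20.4.

20.40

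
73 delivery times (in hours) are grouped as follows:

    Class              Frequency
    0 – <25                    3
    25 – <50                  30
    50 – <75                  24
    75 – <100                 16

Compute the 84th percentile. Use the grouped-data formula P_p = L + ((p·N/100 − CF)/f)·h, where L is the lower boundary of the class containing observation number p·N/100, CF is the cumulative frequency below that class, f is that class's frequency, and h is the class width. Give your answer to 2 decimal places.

N = 73; target position k = 84/100 · 73 = 61.32.
Cumulative frequencies: 3, 33, 57, 73.
Observation 61.32 falls in the class 75 – <100.
L = 75, CF = 57, f = 16, h = 25.
P84 = 75 + ((61.32 − 57)/16)·25 = 75 + 6.75 = 81.75.

81.75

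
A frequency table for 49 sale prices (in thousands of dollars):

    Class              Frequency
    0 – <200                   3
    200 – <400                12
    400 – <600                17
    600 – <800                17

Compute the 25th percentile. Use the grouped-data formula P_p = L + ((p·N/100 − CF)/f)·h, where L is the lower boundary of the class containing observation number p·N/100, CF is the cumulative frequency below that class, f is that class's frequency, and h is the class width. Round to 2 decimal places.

N = 49; target position k = 25/100 · 49 = 12.25.
Cumulative frequencies: 3, 15, 32, 49.
Observation 12.25 falls in the class 200 – <400.
L = 200, CF = 3, f = 12, h = 200.
P25 = 200 + ((12.25 − 3)/12)·200 = 200 + 154.167 = 354.167.

354.17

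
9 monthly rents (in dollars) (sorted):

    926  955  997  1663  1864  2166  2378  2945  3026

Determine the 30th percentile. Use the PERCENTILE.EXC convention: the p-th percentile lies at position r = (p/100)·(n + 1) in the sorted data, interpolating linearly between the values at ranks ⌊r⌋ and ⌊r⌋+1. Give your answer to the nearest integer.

n = 9.
r = (30/100)·(9 + 1) = 3.
r is an integer, so P30 is the value at rank 3: 997.

997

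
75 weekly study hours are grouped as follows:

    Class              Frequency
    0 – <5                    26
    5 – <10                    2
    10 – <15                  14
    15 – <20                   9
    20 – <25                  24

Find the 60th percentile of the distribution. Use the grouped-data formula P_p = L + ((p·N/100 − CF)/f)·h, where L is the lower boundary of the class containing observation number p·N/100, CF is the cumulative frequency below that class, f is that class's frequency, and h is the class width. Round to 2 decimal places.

16.67

N = 75; target position k = 60/100 · 75 = 45.
Cumulative frequencies: 26, 28, 42, 51, 75.
Observation 45 falls in the class 15 – <20.
L = 15, CF = 42, f = 9, h = 5.
P60 = 15 + ((45 − 42)/9)·5 = 15 + 1.66667 = 16.6667.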